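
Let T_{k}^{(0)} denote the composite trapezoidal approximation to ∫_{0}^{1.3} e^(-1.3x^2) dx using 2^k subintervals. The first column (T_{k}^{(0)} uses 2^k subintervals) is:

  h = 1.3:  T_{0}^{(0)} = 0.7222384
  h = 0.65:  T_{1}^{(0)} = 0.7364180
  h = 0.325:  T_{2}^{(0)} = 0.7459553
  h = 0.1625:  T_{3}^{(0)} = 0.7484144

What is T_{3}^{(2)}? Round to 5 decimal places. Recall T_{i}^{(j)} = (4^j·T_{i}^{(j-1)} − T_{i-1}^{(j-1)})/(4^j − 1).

0.74924

Richardson extrapolation on the trapezoidal column (denominator 4−1=3):
T_{2}^{(1)} = 0.7459553 + (0.7459553 − 0.7364180)/3 = 0.7491344
T_{3}^{(1)} = (4·0.7484144 − 0.7459553) / 3 = 0.7492341
T_{3}^{(2)} = (16·0.7492341 − 0.7491344) / 15 = 0.7492407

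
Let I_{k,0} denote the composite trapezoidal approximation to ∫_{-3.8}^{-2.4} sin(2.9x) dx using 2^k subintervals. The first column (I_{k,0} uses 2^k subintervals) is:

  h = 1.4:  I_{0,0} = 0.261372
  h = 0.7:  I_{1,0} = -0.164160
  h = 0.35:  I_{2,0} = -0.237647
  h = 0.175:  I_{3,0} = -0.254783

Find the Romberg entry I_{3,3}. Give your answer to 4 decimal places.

Richardson extrapolation on the trapezoidal column (denominator 4−1=3):
I_{1,1} = (4·(-0.164160) − 0.261372) / 3 = -0.306004
I_{2,1} = (4·(-0.237647) − (-0.164160)) / 3 = -0.262143
I_{3,1} = (4·(-0.254783) − (-0.237647)) / 3 = -0.260495
I_{2,2} = -0.262143 + (-0.262143 − (-0.306004))/15 = -0.259219
I_{3,2} = -0.260495 + (-0.260495 − (-0.262143))/15 = -0.260385
I_{3,3} = (64·(-0.260385) − (-0.259219)) / 63 = -0.260404
(Column j=1 coincides with Simpson's rule on the same nodes.)

-0.2604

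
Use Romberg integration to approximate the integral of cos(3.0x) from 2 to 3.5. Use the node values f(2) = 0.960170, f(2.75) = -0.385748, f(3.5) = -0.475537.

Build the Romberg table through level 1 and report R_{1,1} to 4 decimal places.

-0.2646

R_{0,0} (trapezoid, 1 panel, h=1.5000): 0.363475
R_{1,0} (trapezoid, 2 panels, h=0.7500): -0.107574
R_{1,1} = -0.107574 + (-0.107574 − 0.363475)/3 = -0.264590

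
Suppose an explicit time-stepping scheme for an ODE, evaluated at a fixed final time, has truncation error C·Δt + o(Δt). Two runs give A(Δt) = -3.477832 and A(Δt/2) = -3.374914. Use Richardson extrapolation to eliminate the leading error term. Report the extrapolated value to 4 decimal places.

The leading error scales as Δt; refining by a factor of 2 reduces it by 2^1 = 2.
Extrapolated value = (2·A(Δt/2) − A(Δt)) / (2 − 1)
= (2·(-3.374914) − (-3.477832)) / 1
= -3.271996 / 1 = -3.271996

-3.2720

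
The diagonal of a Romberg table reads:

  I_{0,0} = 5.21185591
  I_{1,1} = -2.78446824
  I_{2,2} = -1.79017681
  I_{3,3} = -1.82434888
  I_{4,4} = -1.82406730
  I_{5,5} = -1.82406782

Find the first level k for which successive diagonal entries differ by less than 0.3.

|I_{1,1} − I_{0,0}| = 7.99632415 ≥ 0.3
|I_{2,2} − I_{1,1}| = 0.99429143 ≥ 0.3
|I_{3,3} − I_{2,2}| = 0.03417207 < 0.3

k = 3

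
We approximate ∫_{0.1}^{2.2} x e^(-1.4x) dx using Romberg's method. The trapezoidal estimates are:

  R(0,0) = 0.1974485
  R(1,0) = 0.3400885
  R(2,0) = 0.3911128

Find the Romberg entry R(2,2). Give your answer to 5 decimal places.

0.40949

Richardson extrapolation on the trapezoidal column (denominator 4−1=3):
R(1,1) = (4·0.3400885 − 0.1974485) / 3 = 0.3876352
R(2,1) = (4·0.3911128 − 0.3400885) / 3 = 0.4081209
R(2,2) = 0.4081209 + (0.4081209 − 0.3876352)/15 = 0.4094866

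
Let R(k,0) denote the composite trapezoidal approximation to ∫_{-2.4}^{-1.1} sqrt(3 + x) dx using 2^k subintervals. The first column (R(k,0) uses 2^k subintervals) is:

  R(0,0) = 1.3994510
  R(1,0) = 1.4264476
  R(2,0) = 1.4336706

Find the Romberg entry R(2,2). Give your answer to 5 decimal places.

1.43612

Richardson extrapolation on the trapezoidal column (denominator 4−1=3):
R(1,1) = 1.4264476 + (1.4264476 − 1.3994510)/3 = 1.4354465
R(2,1) = (4·1.4336706 − 1.4264476) / 3 = 1.4360783
R(2,2) = 1.4360783 + (1.4360783 − 1.4354465)/15 = 1.4361204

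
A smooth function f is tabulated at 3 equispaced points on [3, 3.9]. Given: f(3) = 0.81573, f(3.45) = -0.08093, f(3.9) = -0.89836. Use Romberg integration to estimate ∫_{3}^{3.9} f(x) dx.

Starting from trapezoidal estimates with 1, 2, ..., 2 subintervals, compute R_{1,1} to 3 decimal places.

-0.061

R_{0,0} (trapezoid, 1 panel, h=0.9000): -0.03718
R_{1,0} (trapezoid, 2 panels, h=0.4500): -0.05501
R_{1,1} = -0.05501 + (-0.05501 − (-0.03718))/3 = -0.06095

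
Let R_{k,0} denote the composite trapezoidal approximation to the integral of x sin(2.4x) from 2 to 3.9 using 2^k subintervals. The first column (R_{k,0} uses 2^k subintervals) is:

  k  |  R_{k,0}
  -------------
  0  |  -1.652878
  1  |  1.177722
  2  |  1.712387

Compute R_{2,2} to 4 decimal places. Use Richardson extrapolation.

1.8752

Richardson extrapolation on the trapezoidal column (denominator 4−1=3):
R_{1,1} = 1.177722 + (1.177722 − (-1.652878))/3 = 2.121255
R_{2,1} = 1.712387 + (1.712387 − 1.177722)/3 = 1.890609
R_{2,2} = 1.890609 + (1.890609 − 2.121255)/15 = 1.875233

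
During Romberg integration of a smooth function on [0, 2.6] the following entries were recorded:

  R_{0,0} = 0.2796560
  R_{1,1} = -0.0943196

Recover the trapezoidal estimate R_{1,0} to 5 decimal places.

From R_{1,1} = (4·R_{1,0} − R_{0,0})/3, solve for R_{1,0}:
4·R_{1,0} = 3·(-0.0943196) + 0.2796560 = -0.0033028
R_{1,0} = -0.0008257

-0.00083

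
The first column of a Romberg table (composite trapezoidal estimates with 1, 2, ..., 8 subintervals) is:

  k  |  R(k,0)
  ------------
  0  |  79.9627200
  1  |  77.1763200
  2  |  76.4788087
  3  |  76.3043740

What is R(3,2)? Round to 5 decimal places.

76.24622

R(2,1) = 76.4788087 + (76.4788087 − 77.1763200)/3 = 76.2463049
R(3,1) = (4·76.3043740 − 76.4788087) / 3 = 76.2462291
R(3,2) = 76.2462291 + (76.2462291 − 76.2463049)/15 = 76.2462240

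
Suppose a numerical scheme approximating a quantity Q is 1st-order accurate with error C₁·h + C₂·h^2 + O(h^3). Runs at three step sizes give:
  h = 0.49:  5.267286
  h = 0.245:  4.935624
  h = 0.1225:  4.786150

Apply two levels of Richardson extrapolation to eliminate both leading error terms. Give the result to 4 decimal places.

First eliminate the h term (factor 2^1 = 2):
  B₁ = (2·4.935624 − 5.267286)/1 = 4.603962
  B₂ = (2·4.786150 − 4.935624)/1 = 4.636676
Then eliminate the h^2 term (factor 2^2 = 4):
  (4·4.636676 − 4.603962)/3 = 4.647581

4.6476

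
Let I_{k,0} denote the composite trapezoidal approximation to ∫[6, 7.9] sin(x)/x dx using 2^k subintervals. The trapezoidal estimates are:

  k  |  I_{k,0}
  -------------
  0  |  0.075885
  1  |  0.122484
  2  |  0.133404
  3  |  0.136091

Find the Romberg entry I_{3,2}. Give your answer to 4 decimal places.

0.1370

I_{2,1} = 0.133404 + (0.133404 − 0.122484)/3 = 0.137044
I_{3,1} = 0.136091 + (0.136091 − 0.133404)/3 = 0.136987
I_{3,2} = 0.136987 + (0.136987 − 0.137044)/15 = 0.136983
(Column j=1 coincides with Simpson's rule on the same nodes.)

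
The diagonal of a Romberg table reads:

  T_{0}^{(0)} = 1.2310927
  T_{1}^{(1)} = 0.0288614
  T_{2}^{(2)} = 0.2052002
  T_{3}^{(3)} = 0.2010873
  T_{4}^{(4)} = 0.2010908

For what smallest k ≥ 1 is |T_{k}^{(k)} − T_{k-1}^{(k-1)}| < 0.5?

|T_{1}^{(1)} − T_{0}^{(0)}| = 1.2022313 ≥ 0.5
|T_{2}^{(2)} − T_{1}^{(1)}| = 0.1763388 < 0.5

k = 2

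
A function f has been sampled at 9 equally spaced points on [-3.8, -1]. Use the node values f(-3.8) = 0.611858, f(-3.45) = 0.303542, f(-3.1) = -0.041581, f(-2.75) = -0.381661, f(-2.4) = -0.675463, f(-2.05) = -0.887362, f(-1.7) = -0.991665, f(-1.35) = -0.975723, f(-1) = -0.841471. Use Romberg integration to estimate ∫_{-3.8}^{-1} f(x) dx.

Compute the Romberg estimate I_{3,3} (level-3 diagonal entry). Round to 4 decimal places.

I_{0,0} (trapezoid, 1 panel, h=2.8000): -0.321458
I_{1,0} (trapezoid, 2 panels, h=1.4000): -1.106377
I_{2,0} (trapezoid, 4 panels, h=0.7000): -1.276461
I_{3,0} (trapezoid, 8 panels, h=0.3500): -1.317652
I_{1,1} = -1.106377 + (-1.106377 − (-0.321458))/3 = -1.368017
I_{2,1} = -1.276461 + (-1.276461 − (-1.106377))/3 = -1.333156
I_{3,1} = -1.317652 + (-1.317652 − (-1.276461))/3 = -1.331382
I_{2,2} = -1.333156 + (-1.333156 − (-1.368017))/15 = -1.330832
I_{3,2} = -1.331382 + (-1.331382 − (-1.333156))/15 = -1.331264
I_{3,3} = -1.331264 + (-1.331264 − (-1.330832))/63 = -1.331271

-1.3313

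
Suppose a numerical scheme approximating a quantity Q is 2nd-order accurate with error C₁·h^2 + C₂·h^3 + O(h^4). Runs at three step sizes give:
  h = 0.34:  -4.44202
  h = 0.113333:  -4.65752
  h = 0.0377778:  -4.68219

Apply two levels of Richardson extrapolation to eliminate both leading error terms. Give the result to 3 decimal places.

First eliminate the h^2 term (factor 3^2 = 9):
  B₁ = (9·(-4.65752) − (-4.44202))/8 = -4.68446
  B₂ = (9·(-4.68219) − (-4.65752))/8 = -4.68527
Then eliminate the h^3 term (factor 3^3 = 27):
  (27·(-4.68527) − (-4.68446))/26 = -4.68530

-4.685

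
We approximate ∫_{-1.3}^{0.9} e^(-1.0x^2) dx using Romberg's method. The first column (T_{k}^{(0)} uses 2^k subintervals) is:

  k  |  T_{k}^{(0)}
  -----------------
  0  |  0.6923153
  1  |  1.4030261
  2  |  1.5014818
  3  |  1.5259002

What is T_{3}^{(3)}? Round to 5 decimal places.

T_{1}^{(1)} = (4·1.4030261 − 0.6923153) / 3 = 1.6399297
T_{2}^{(1)} = (4·1.5014818 − 1.4030261) / 3 = 1.5343004
T_{3}^{(1)} = 1.5259002 + (1.5259002 − 1.5014818)/3 = 1.5340397
T_{2}^{(2)} = 1.5343004 + (1.5343004 − 1.6399297)/15 = 1.5272584
T_{3}^{(2)} = 1.5340397 + (1.5340397 − 1.5343004)/15 = 1.5340223
T_{3}^{(3)} = 1.5340223 + (1.5340223 − 1.5272584)/63 = 1.5341297

1.53413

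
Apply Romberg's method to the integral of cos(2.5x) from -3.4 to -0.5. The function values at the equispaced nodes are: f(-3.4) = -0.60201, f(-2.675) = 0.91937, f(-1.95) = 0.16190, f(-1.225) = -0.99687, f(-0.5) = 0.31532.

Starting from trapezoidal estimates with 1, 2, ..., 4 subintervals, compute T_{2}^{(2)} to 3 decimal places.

-0.082

T_{0}^{(0)} (trapezoid, 1 panel, h=2.9000): -0.41570
T_{1}^{(0)} (trapezoid, 2 panels, h=1.4500): 0.02690
T_{2}^{(0)} (trapezoid, 4 panels, h=0.7250): -0.04274
T_{1}^{(1)} = 0.02690 + (0.02690 − (-0.41570))/3 = 0.17443
T_{2}^{(1)} = -0.04274 + (-0.04274 − 0.02690)/3 = -0.06595
T_{2}^{(2)} = -0.06595 + (-0.06595 − 0.17443)/15 = -0.08198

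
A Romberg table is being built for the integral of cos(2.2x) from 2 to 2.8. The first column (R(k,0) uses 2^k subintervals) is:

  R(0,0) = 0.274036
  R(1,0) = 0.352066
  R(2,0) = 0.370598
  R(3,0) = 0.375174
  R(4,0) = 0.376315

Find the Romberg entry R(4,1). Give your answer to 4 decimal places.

0.3767

R(4,1) = (4·0.376315 − 0.375174) / 3 = 0.376695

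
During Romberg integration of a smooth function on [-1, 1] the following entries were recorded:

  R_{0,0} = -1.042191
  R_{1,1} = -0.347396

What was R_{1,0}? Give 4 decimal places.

-0.5211

From R_{1,1} = (4·R_{1,0} − R_{0,0})/3, solve for R_{1,0}:
4·R_{1,0} = 3·(-0.347396) + (-1.042191) = -2.084379
R_{1,0} = -0.521095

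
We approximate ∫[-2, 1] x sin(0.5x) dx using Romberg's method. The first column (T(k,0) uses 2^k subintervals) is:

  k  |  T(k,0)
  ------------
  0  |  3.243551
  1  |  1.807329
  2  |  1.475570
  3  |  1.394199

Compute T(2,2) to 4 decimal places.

1.3674

T(1,1) = 1.807329 + (1.807329 − 3.243551)/3 = 1.328588
T(2,1) = 1.475570 + (1.475570 − 1.807329)/3 = 1.364984
T(2,2) = 1.364984 + (1.364984 − 1.328588)/15 = 1.367410
(Column j=1 coincides with Simpson's rule on the same nodes.)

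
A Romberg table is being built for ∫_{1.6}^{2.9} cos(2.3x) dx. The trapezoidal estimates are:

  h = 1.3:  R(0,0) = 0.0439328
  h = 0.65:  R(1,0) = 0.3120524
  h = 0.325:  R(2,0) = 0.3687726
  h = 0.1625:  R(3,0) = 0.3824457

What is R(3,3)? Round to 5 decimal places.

0.38696

Richardson extrapolation on the trapezoidal column (denominator 4−1=3):
R(1,1) = (4·0.3120524 − 0.0439328) / 3 = 0.4014256
R(2,1) = (4·0.3687726 − 0.3120524) / 3 = 0.3876793
R(3,1) = 0.3824457 + (0.3824457 − 0.3687726)/3 = 0.3870034
R(2,2) = 0.3876793 + (0.3876793 − 0.4014256)/15 = 0.3867629
R(3,2) = 0.3870034 + (0.3870034 − 0.3876793)/15 = 0.3869583
R(3,3) = 0.3869583 + (0.3869583 − 0.3867629)/63 = 0.3869614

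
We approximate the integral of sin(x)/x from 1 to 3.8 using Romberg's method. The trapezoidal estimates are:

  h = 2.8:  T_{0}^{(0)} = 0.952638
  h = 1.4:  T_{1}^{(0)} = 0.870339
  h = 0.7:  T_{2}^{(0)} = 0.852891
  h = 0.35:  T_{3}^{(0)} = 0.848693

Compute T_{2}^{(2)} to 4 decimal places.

Richardson extrapolation on the trapezoidal column (denominator 4−1=3):
T_{1}^{(1)} = (4·0.870339 − 0.952638) / 3 = 0.842906
T_{2}^{(1)} = (4·0.852891 − 0.870339) / 3 = 0.847075
T_{2}^{(2)} = 0.847075 + (0.847075 − 0.842906)/15 = 0.847353

0.8474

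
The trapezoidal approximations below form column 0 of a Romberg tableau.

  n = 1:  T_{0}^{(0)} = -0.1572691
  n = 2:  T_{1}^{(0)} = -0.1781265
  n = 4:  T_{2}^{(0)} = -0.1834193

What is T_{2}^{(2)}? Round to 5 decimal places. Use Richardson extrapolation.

T_{1}^{(1)} = -0.1781265 + (-0.1781265 − (-0.1572691))/3 = -0.1850790
T_{2}^{(1)} = -0.1834193 + (-0.1834193 − (-0.1781265))/3 = -0.1851836
T_{2}^{(2)} = -0.1851836 + (-0.1851836 − (-0.1850790))/15 = -0.1851906

-0.18519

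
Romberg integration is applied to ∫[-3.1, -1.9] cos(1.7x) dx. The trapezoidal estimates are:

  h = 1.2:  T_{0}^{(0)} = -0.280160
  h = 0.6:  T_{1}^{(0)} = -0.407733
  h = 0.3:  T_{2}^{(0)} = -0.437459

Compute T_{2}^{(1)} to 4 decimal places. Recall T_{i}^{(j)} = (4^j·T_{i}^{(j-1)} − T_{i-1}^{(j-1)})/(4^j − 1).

T_{2}^{(1)} = (4·(-0.437459) − (-0.407733)) / 3 = -0.447368

-0.4474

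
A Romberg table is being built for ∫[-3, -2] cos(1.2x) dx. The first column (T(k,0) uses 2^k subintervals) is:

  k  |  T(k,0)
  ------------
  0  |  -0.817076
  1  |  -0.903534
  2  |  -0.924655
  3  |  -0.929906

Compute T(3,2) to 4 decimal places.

Richardson extrapolation on the trapezoidal column (denominator 4−1=3):
T(2,1) = (4·(-0.924655) − (-0.903534)) / 3 = -0.931695
T(3,1) = -0.929906 + (-0.929906 − (-0.924655))/3 = -0.931656
T(3,2) = (16·(-0.931656) − (-0.931695)) / 15 = -0.931653

-0.9317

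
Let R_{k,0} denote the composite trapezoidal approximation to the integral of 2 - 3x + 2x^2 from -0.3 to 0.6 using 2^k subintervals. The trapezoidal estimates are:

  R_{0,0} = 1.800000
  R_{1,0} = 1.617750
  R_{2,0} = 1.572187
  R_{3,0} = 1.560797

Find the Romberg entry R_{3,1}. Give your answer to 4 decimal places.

R_{3,1} = 1.560797 + (1.560797 − 1.572187)/3 = 1.557000

1.5570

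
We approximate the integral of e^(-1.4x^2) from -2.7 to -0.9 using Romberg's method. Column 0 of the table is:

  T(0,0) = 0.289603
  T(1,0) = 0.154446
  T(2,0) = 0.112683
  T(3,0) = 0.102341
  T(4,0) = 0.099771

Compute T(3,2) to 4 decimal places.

T(2,1) = 0.112683 + (0.112683 − 0.154446)/3 = 0.098762
T(3,1) = 0.102341 + (0.102341 − 0.112683)/3 = 0.098894
T(3,2) = (16·0.098894 − 0.098762) / 15 = 0.098903

0.0989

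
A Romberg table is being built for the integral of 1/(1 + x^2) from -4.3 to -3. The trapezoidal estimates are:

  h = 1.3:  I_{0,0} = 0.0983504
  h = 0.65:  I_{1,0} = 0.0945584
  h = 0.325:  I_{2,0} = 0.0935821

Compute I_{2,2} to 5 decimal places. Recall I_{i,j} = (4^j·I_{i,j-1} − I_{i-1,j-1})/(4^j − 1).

0.09325

Richardson extrapolation on the trapezoidal column (denominator 4−1=3):
I_{1,1} = (4·0.0945584 − 0.0983504) / 3 = 0.0932944
I_{2,1} = 0.0935821 + (0.0935821 − 0.0945584)/3 = 0.0932567
I_{2,2} = 0.0932567 + (0.0932567 − 0.0932944)/15 = 0.0932542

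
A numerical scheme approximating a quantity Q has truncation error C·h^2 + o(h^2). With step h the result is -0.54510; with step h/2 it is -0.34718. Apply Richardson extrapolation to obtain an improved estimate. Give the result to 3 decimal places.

The leading error scales as h^2; refining by a factor of 2 reduces it by 2^2 = 4.
Extrapolated value = (4·A(h/2) − A(h)) / (4 − 1)
= (4·(-0.34718) − (-0.54510)) / 3
= -0.84362 / 3 = -0.28121

-0.281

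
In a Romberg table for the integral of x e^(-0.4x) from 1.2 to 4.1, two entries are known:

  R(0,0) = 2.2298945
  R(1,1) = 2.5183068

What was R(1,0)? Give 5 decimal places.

From R(1,1) = (4·R(1,0) − R(0,0))/3, solve for R(1,0):
4·R(1,0) = 3·2.5183068 + 2.2298945 = 9.7848149
R(1,0) = 2.4462037

2.44620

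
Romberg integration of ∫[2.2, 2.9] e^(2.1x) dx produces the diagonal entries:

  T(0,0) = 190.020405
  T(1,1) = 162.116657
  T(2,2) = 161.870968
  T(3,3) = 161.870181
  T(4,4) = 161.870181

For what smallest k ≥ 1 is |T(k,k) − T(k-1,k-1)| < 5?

|T(1,1) − T(0,0)| = 27.903748 ≥ 5
|T(2,2) − T(1,1)| = 0.245689 < 5

k = 2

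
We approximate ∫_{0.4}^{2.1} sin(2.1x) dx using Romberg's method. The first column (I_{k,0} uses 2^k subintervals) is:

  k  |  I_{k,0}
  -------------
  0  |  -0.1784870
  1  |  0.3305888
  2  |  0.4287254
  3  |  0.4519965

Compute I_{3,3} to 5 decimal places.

0.45965

I_{1,1} = (4·0.3305888 − (-0.1784870)) / 3 = 0.5002807
I_{2,1} = (4·0.4287254 − 0.3305888) / 3 = 0.4614376
I_{3,1} = (4·0.4519965 − 0.4287254) / 3 = 0.4597535
I_{2,2} = 0.4614376 + (0.4614376 − 0.5002807)/15 = 0.4588481
I_{3,2} = 0.4597535 + (0.4597535 − 0.4614376)/15 = 0.4596412
I_{3,3} = 0.4596412 + (0.4596412 − 0.4588481)/63 = 0.4596538
(Column j=1 coincides with Simpson's rule on the same nodes.)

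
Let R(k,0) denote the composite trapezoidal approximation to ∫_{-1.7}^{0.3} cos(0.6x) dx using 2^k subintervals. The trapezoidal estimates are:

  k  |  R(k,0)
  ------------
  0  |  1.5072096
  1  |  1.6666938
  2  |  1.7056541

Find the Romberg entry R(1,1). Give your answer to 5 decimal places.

R(1,1) = 1.6666938 + (1.6666938 − 1.5072096)/3 = 1.7198552

1.71986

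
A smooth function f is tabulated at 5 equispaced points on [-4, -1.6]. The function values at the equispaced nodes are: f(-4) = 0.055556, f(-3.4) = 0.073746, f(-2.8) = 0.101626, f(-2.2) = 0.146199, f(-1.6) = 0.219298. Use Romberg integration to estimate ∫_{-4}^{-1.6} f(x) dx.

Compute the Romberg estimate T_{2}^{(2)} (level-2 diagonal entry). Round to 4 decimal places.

0.2715

T_{0}^{(0)} (trapezoid, 1 panel, h=2.4000): 0.329825
T_{1}^{(0)} (trapezoid, 2 panels, h=1.2000): 0.286864
T_{2}^{(0)} (trapezoid, 4 panels, h=0.6000): 0.275399
T_{1}^{(1)} = 0.286864 + (0.286864 − 0.329825)/3 = 0.272544
T_{2}^{(1)} = 0.275399 + (0.275399 − 0.286864)/3 = 0.271577
T_{2}^{(2)} = 0.271577 + (0.271577 − 0.272544)/15 = 0.271513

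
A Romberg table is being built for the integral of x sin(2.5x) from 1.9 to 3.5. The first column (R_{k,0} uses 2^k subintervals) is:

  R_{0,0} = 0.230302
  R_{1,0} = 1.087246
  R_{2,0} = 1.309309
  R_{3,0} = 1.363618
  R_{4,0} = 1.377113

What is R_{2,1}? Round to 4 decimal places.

1.3833

R_{2,1} = (4·1.309309 − 1.087246) / 3 = 1.383330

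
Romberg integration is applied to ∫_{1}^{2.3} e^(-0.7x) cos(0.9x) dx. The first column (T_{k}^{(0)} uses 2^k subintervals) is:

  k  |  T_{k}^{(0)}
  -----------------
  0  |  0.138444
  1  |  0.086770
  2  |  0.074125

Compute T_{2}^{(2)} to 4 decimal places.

0.0699

Richardson extrapolation on the trapezoidal column (denominator 4−1=3):
T_{1}^{(1)} = (4·0.086770 − 0.138444) / 3 = 0.069545
T_{2}^{(1)} = (4·0.074125 − 0.086770) / 3 = 0.069910
T_{2}^{(2)} = 0.069910 + (0.069910 − 0.069545)/15 = 0.069934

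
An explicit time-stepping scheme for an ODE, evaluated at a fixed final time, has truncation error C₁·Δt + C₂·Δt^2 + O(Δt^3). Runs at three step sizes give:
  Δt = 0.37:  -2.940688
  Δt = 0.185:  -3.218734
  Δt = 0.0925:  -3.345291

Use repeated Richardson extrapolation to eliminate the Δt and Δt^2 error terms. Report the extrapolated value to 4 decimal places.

-3.4635

First eliminate the Δt term (factor 2^1 = 2):
  B₁ = (2·(-3.218734) − (-2.940688))/1 = -3.496780
  B₂ = (2·(-3.345291) − (-3.218734))/1 = -3.471848
Then eliminate the Δt^2 term (factor 2^2 = 4):
  (4·(-3.471848) − (-3.496780))/3 = -3.463537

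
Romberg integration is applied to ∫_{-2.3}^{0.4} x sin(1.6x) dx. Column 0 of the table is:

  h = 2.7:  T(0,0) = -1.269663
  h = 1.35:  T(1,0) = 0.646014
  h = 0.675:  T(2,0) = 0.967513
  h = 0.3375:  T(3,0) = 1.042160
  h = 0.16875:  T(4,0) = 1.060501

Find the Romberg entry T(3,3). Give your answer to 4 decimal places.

Richardson extrapolation on the trapezoidal column (denominator 4−1=3):
T(1,1) = (4·0.646014 − (-1.269663)) / 3 = 1.284573
T(2,1) = 0.967513 + (0.967513 − 0.646014)/3 = 1.074679
T(3,1) = 1.042160 + (1.042160 − 0.967513)/3 = 1.067042
T(2,2) = 1.074679 + (1.074679 − 1.284573)/15 = 1.060686
T(3,2) = (16·1.067042 − 1.074679) / 15 = 1.066533
T(3,3) = 1.066533 + (1.066533 − 1.060686)/63 = 1.066626

1.0666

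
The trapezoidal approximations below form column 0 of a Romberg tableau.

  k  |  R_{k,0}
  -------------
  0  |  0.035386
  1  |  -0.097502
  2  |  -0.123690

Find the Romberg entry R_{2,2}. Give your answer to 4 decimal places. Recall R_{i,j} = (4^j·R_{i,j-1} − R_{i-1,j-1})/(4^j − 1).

Richardson extrapolation on the trapezoidal column (denominator 4−1=3):
R_{1,1} = -0.097502 + (-0.097502 − 0.035386)/3 = -0.141798
R_{2,1} = -0.123690 + (-0.123690 − (-0.097502))/3 = -0.132419
R_{2,2} = -0.132419 + (-0.132419 − (-0.141798))/15 = -0.131794

-0.1318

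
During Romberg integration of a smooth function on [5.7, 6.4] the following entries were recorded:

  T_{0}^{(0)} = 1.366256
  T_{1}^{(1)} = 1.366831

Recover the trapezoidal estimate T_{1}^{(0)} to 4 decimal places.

From T_{1}^{(1)} = (4·T_{1}^{(0)} − T_{0}^{(0)})/3, solve for T_{1}^{(0)}:
4·T_{1}^{(0)} = 3·1.366831 + 1.366256 = 5.466749
T_{1}^{(0)} = 1.366687

1.3667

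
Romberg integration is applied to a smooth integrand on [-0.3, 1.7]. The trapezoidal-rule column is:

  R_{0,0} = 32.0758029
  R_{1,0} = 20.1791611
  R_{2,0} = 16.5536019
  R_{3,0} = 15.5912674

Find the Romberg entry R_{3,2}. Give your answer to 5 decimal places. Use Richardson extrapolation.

Richardson extrapolation on the trapezoidal column (denominator 4−1=3):
R_{2,1} = (4·16.5536019 − 20.1791611) / 3 = 15.3450822
R_{3,1} = (4·15.5912674 − 16.5536019) / 3 = 15.2704892
R_{3,2} = 15.2704892 + (15.2704892 − 15.3450822)/15 = 15.2655163

15.26552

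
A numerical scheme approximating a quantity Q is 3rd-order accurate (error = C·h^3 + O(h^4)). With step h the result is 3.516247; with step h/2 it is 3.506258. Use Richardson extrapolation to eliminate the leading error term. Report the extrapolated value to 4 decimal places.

The leading error scales as h^3; refining by a factor of 2 reduces it by 2^3 = 8.
Extrapolated value = (8·A(h/2) − A(h)) / (8 − 1)
= (8·3.506258 − 3.516247) / 7
= 24.533817 / 7 = 3.504831

3.5048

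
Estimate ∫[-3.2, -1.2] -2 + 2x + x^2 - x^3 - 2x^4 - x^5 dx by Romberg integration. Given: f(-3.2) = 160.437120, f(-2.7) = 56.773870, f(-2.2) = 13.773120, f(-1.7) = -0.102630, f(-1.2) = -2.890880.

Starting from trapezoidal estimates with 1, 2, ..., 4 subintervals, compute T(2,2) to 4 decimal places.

T(0,0) (trapezoid, 1 panel, h=2.0000): 157.546240
T(1,0) (trapezoid, 2 panels, h=1.0000): 92.546240
T(2,0) (trapezoid, 4 panels, h=0.5000): 74.608740
T(1,1) = 92.546240 + (92.546240 − 157.546240)/3 = 70.879573
T(2,1) = 74.608740 + (74.608740 − 92.546240)/3 = 68.629573
T(2,2) = 68.629573 + (68.629573 − 70.879573)/15 = 68.479573

68.4796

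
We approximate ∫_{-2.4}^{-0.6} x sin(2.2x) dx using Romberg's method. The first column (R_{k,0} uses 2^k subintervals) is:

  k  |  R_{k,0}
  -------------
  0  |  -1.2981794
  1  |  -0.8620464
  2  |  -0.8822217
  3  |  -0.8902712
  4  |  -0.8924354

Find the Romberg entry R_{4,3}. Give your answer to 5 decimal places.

-0.89317

R_{2,1} = (4·(-0.8822217) − (-0.8620464)) / 3 = -0.8889468
R_{3,1} = -0.8902712 + (-0.8902712 − (-0.8822217))/3 = -0.8929544
R_{4,1} = (4·(-0.8924354) − (-0.8902712)) / 3 = -0.8931568
R_{3,2} = -0.8929544 + (-0.8929544 − (-0.8889468))/15 = -0.8932216
R_{4,2} = (16·(-0.8931568) − (-0.8929544)) / 15 = -0.8931703
R_{4,3} = (64·(-0.8931703) − (-0.8932216)) / 63 = -0.8931695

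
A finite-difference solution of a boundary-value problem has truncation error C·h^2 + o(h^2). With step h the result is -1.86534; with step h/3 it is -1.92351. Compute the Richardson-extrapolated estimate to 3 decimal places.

Extrapolated value = (9·A(h/3) − A(h)) / (9 − 1)
= (9·(-1.92351) − (-1.86534)) / 8
= -15.44625 / 8 = -1.93078

-1.931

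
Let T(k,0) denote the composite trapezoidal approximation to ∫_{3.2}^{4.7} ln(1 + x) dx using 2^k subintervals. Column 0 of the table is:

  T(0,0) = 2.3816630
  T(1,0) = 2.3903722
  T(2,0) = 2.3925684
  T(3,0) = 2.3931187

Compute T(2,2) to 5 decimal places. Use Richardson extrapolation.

2.39330

Richardson extrapolation on the trapezoidal column (denominator 4−1=3):
T(1,1) = (4·2.3903722 − 2.3816630) / 3 = 2.3932753
T(2,1) = (4·2.3925684 − 2.3903722) / 3 = 2.3933005
T(2,2) = 2.3933005 + (2.3933005 − 2.3932753)/15 = 2.3933022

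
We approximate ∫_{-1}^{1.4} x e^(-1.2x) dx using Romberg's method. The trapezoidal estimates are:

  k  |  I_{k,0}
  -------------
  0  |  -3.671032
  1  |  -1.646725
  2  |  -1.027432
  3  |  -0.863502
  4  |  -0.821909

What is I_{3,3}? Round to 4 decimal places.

-0.8080

Richardson extrapolation on the trapezoidal column (denominator 4−1=3):
I_{1,1} = -1.646725 + (-1.646725 − (-3.671032))/3 = -0.971956
I_{2,1} = (4·(-1.027432) − (-1.646725)) / 3 = -0.821001
I_{3,1} = (4·(-0.863502) − (-1.027432)) / 3 = -0.808859
I_{2,2} = (16·(-0.821001) − (-0.971956)) / 15 = -0.810937
I_{3,2} = (16·(-0.808859) − (-0.821001)) / 15 = -0.808050
I_{3,3} = -0.808050 + (-0.808050 − (-0.810937))/63 = -0.808004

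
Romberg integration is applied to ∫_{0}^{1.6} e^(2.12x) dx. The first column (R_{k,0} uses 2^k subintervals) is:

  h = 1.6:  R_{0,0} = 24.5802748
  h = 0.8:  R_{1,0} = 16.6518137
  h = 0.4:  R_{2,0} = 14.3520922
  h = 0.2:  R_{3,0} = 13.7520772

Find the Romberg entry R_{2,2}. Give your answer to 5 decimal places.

R_{1,1} = (4·16.6518137 − 24.5802748) / 3 = 14.0089933
R_{2,1} = (4·14.3520922 − 16.6518137) / 3 = 13.5855184
R_{2,2} = (16·13.5855184 − 14.0089933) / 15 = 13.5572867
(Column j=1 coincides with Simpson's rule on the same nodes.)

13.55729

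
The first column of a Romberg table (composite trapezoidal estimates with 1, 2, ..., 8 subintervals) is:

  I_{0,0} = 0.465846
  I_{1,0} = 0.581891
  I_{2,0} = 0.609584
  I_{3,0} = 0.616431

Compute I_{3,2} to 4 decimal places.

Richardson extrapolation on the trapezoidal column (denominator 4−1=3):
I_{2,1} = 0.609584 + (0.609584 − 0.581891)/3 = 0.618815
I_{3,1} = 0.616431 + (0.616431 − 0.609584)/3 = 0.618713
I_{3,2} = 0.618713 + (0.618713 − 0.618815)/15 = 0.618706

0.6187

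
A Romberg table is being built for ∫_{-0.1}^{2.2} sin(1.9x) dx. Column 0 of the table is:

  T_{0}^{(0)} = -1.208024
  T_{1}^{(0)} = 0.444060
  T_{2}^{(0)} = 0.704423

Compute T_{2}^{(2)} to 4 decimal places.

T_{1}^{(1)} = 0.444060 + (0.444060 − (-1.208024))/3 = 0.994755
T_{2}^{(1)} = 0.704423 + (0.704423 − 0.444060)/3 = 0.791211
T_{2}^{(2)} = (16·0.791211 − 0.994755) / 15 = 0.777641

0.7776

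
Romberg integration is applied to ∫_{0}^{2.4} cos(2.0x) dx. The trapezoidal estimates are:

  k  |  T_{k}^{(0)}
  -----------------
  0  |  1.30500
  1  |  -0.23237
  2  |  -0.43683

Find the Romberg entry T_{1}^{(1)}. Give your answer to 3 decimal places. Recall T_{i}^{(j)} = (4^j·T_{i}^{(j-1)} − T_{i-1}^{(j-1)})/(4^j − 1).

-0.745

T_{1}^{(1)} = -0.23237 + (-0.23237 − 1.30500)/3 = -0.74483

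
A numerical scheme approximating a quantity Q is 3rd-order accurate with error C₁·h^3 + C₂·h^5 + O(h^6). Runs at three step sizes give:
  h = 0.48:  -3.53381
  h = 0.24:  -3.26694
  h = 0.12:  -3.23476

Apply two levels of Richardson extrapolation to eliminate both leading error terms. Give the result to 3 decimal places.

First eliminate the h^3 term (factor 2^3 = 8):
  B₁ = (8·(-3.26694) − (-3.53381))/7 = -3.22882
  B₂ = (8·(-3.23476) − (-3.26694))/7 = -3.23016
Then eliminate the h^5 term (factor 2^5 = 32):
  (32·(-3.23016) − (-3.22882))/31 = -3.23020

-3.230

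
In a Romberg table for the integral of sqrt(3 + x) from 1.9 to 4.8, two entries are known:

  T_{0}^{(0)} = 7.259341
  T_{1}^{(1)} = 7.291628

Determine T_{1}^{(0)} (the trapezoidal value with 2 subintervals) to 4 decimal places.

7.2836

From T_{1}^{(1)} = (4·T_{1}^{(0)} − T_{0}^{(0)})/3, solve for T_{1}^{(0)}:
4·T_{1}^{(0)} = 3·7.291628 + 7.259341 = 29.134225
T_{1}^{(0)} = 7.283556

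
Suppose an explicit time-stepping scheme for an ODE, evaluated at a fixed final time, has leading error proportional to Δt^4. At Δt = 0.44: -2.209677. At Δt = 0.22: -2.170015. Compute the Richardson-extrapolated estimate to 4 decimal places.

Extrapolated value = (16·A(Δt/2) − A(Δt)) / (16 − 1)
= (16·(-2.170015) − (-2.209677)) / 15
= -32.510563 / 15 = -2.167371

-2.1674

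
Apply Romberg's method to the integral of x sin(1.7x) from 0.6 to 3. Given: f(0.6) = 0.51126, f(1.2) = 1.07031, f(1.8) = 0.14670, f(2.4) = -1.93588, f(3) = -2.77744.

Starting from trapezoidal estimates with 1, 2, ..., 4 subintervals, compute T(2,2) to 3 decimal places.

-1.115

T(0,0) (trapezoid, 1 panel, h=2.4000): -2.71942
T(1,0) (trapezoid, 2 panels, h=1.2000): -1.18367
T(2,0) (trapezoid, 4 panels, h=0.6000): -1.11118
T(1,1) = -1.18367 + (-1.18367 − (-2.71942))/3 = -0.67175
T(2,1) = -1.11118 + (-1.11118 − (-1.18367))/3 = -1.08702
T(2,2) = -1.08702 + (-1.08702 − (-0.67175))/15 = -1.11470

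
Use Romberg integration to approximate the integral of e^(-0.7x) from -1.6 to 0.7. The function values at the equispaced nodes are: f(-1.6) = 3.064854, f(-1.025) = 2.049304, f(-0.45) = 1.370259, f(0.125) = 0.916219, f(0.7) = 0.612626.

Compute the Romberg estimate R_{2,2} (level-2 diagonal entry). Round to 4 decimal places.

R_{0,0} (trapezoid, 1 panel, h=2.3000): 4.229102
R_{1,0} (trapezoid, 2 panels, h=1.1500): 3.690349
R_{2,0} (trapezoid, 4 panels, h=0.5750): 3.550350
R_{1,1} = 3.690349 + (3.690349 − 4.229102)/3 = 3.510765
R_{2,1} = 3.550350 + (3.550350 − 3.690349)/3 = 3.503684
R_{2,2} = 3.503684 + (3.503684 − 3.510765)/15 = 3.503212

3.5032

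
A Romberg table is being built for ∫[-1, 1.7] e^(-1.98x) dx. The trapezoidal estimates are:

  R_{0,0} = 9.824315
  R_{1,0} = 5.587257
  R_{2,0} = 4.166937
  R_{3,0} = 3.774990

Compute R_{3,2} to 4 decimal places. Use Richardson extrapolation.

Richardson extrapolation on the trapezoidal column (denominator 4−1=3):
R_{2,1} = (4·4.166937 − 5.587257) / 3 = 3.693497
R_{3,1} = (4·3.774990 − 4.166937) / 3 = 3.644341
R_{3,2} = (16·3.644341 − 3.693497) / 15 = 3.641064

3.6411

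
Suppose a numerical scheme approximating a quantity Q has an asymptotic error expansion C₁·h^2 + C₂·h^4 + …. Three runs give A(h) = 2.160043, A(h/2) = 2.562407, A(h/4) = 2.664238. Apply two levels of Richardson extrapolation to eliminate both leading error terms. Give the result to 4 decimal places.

2.6983

First eliminate the h^2 term (factor 2^2 = 4):
  B₁ = (4·2.562407 − 2.160043)/3 = 2.696528
  B₂ = (4·2.664238 − 2.562407)/3 = 2.698182
Then eliminate the h^4 term (factor 2^4 = 16):
  (16·2.698182 − 2.696528)/15 = 2.698292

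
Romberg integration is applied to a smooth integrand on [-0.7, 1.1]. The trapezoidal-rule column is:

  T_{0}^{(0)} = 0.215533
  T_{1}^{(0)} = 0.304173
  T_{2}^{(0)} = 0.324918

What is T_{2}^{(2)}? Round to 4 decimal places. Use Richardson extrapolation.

0.3317

Richardson extrapolation on the trapezoidal column (denominator 4−1=3):
T_{1}^{(1)} = (4·0.304173 − 0.215533) / 3 = 0.333720
T_{2}^{(1)} = (4·0.324918 − 0.304173) / 3 = 0.331833
T_{2}^{(2)} = 0.331833 + (0.331833 − 0.333720)/15 = 0.331707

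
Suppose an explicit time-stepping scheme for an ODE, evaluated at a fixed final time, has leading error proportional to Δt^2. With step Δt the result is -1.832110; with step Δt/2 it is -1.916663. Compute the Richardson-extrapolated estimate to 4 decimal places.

The leading error scales as Δt^2; refining by a factor of 2 reduces it by 2^2 = 4.
Extrapolated value = (4·A(Δt/2) − A(Δt)) / (4 − 1)
= (4·(-1.916663) − (-1.832110)) / 3
= -5.834542 / 3 = -1.944847

-1.9448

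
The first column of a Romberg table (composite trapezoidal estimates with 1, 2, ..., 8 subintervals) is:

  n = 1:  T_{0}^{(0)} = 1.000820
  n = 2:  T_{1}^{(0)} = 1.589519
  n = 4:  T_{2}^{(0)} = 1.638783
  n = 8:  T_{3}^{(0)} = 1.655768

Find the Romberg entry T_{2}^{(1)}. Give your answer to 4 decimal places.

Richardson extrapolation on the trapezoidal column (denominator 4−1=3):
T_{2}^{(1)} = 1.638783 + (1.638783 − 1.589519)/3 = 1.655204

1.6552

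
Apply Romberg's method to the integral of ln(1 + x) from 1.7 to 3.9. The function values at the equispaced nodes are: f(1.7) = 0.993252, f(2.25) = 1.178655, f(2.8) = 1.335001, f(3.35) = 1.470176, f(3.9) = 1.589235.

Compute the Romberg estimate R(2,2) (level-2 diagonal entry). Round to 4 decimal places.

2.9055

R(0,0) (trapezoid, 1 panel, h=2.2000): 2.840736
R(1,0) (trapezoid, 2 panels, h=1.1000): 2.888869
R(2,0) (trapezoid, 4 panels, h=0.5500): 2.901292
R(1,1) = 2.888869 + (2.888869 − 2.840736)/3 = 2.904913
R(2,1) = 2.901292 + (2.901292 − 2.888869)/3 = 2.905433
R(2,2) = 2.905433 + (2.905433 − 2.904913)/15 = 2.905468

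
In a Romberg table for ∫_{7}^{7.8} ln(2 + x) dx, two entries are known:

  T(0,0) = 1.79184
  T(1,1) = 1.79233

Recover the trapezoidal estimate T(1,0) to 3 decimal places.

From T(1,1) = (4·T(1,0) − T(0,0))/3, solve for T(1,0):
4·T(1,0) = 3·1.79233 + 1.79184 = 7.16883
T(1,0) = 1.79221

1.792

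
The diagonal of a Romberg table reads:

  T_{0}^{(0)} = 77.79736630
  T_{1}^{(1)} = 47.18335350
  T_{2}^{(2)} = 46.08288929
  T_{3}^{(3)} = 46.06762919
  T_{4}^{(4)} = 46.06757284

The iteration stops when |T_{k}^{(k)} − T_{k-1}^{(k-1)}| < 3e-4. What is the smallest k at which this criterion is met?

k = 4

|T_{1}^{(1)} − T_{0}^{(0)}| = 30.61401280 ≥ 3e-4
|T_{2}^{(2)} − T_{1}^{(1)}| = 1.10046421 ≥ 3e-4
|T_{3}^{(3)} − T_{2}^{(2)}| = 0.01526010 ≥ 3e-4
|T_{4}^{(4)} − T_{3}^{(3)}| = 0.00005635 < 3e-4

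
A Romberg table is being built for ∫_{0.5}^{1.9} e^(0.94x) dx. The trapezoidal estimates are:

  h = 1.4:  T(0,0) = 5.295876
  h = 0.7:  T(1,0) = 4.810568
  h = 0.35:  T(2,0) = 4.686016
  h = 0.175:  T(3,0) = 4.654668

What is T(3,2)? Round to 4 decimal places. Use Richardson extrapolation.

Richardson extrapolation on the trapezoidal column (denominator 4−1=3):
T(2,1) = (4·4.686016 − 4.810568) / 3 = 4.644499
T(3,1) = (4·4.654668 − 4.686016) / 3 = 4.644219
T(3,2) = 4.644219 + (4.644219 − 4.644499)/15 = 4.644200

4.6442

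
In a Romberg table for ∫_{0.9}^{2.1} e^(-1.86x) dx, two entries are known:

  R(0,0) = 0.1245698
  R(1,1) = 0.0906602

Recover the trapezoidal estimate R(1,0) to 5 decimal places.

0.09914

From R(1,1) = (4·R(1,0) − R(0,0))/3, solve for R(1,0):
4·R(1,0) = 3·0.0906602 + 0.1245698 = 0.3965504
R(1,0) = 0.0991376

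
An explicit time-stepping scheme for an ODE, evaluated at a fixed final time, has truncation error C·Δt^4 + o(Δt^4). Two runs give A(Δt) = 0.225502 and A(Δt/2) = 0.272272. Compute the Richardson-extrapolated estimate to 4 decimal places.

The leading error scales as Δt^4; refining by a factor of 2 reduces it by 2^4 = 16.
Extrapolated value = (16·A(Δt/2) − A(Δt)) / (16 − 1)
= (16·0.272272 − 0.225502) / 15
= 4.130850 / 15 = 0.275390

0.2754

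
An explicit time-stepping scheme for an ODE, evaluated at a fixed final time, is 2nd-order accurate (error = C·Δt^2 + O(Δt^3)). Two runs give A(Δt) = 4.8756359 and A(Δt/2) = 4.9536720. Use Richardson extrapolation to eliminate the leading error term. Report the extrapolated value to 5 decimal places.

4.97968

Extrapolated value = (4·A(Δt/2) − A(Δt)) / (4 − 1)
= (4·4.9536720 − 4.8756359) / 3
= 14.9390521 / 3 = 4.9796840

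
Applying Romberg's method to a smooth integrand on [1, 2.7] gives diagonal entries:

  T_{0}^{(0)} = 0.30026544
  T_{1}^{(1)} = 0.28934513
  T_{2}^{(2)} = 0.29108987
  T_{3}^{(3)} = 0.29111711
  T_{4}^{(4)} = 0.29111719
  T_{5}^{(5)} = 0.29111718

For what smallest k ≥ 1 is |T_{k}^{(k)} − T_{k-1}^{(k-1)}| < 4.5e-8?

|T_{1}^{(1)} − T_{0}^{(0)}| = 0.01092031 ≥ 4.5e-8
|T_{2}^{(2)} − T_{1}^{(1)}| = 0.00174474 ≥ 4.5e-8
|T_{3}^{(3)} − T_{2}^{(2)}| = 0.00002724 ≥ 4.5e-8
|T_{4}^{(4)} − T_{3}^{(3)}| = 0.00000008 ≥ 4.5e-8
|T_{5}^{(5)} − T_{4}^{(4)}| = 0.00000001 < 4.5e-8

k = 5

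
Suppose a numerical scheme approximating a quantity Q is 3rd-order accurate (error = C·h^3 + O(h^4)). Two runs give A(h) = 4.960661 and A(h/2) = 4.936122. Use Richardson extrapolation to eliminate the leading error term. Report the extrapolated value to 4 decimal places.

The leading error scales as h^3; refining by a factor of 2 reduces it by 2^3 = 8.
Extrapolated value = (8·A(h/2) − A(h)) / (8 − 1)
= (8·4.936122 − 4.960661) / 7
= 34.528315 / 7 = 4.932616

4.9326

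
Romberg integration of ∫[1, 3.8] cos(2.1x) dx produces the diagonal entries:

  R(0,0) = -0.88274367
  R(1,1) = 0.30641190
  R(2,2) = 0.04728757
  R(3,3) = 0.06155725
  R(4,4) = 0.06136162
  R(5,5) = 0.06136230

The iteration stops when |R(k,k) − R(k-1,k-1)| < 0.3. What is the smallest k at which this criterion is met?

|R(1,1) − R(0,0)| = 1.18915557 ≥ 0.3
|R(2,2) − R(1,1)| = 0.25912433 < 0.3

k = 2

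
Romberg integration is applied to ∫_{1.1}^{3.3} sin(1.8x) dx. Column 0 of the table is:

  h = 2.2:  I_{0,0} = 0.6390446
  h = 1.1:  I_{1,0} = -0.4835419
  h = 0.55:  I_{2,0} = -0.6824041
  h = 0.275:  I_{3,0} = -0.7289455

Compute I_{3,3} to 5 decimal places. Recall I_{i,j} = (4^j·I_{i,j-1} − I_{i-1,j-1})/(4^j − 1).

-0.74422

I_{1,1} = (4·(-0.4835419) − 0.6390446) / 3 = -0.8577374
I_{2,1} = (4·(-0.6824041) − (-0.4835419)) / 3 = -0.7486915
I_{3,1} = -0.7289455 + (-0.7289455 − (-0.6824041))/3 = -0.7444593
I_{2,2} = (16·(-0.7486915) − (-0.8577374)) / 15 = -0.7414218
I_{3,2} = -0.7444593 + (-0.7444593 − (-0.7486915))/15 = -0.7441772
I_{3,3} = (64·(-0.7441772) − (-0.7414218)) / 63 = -0.7442209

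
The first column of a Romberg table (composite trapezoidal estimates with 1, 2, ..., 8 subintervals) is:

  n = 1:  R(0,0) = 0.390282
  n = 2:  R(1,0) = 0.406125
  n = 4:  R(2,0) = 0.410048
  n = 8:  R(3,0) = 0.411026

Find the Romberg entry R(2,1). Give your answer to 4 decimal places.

Richardson extrapolation on the trapezoidal column (denominator 4−1=3):
R(2,1) = (4·0.410048 − 0.406125) / 3 = 0.411356

0.4114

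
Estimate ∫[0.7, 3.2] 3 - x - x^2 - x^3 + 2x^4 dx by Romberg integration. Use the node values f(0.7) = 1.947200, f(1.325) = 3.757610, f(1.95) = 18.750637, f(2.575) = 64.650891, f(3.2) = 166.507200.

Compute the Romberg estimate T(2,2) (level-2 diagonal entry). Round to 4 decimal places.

99.8128

T(0,0) (trapezoid, 1 panel, h=2.5000): 210.568000
T(1,0) (trapezoid, 2 panels, h=1.2500): 128.722296
T(2,0) (trapezoid, 4 panels, h=0.6250): 107.116461
T(1,1) = 128.722296 + (128.722296 − 210.568000)/3 = 101.440395
T(2,1) = 107.116461 + (107.116461 − 128.722296)/3 = 99.914516
T(2,2) = 99.914516 + (99.914516 − 101.440395)/15 = 99.812791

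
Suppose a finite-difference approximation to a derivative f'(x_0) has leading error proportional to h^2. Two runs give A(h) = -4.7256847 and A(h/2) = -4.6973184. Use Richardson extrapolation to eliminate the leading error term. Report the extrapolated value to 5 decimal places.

-4.68786

Extrapolated value = (4·A(h/2) − A(h)) / (4 − 1)
= (4·(-4.6973184) − (-4.7256847)) / 3
= -14.0635889 / 3 = -4.6878630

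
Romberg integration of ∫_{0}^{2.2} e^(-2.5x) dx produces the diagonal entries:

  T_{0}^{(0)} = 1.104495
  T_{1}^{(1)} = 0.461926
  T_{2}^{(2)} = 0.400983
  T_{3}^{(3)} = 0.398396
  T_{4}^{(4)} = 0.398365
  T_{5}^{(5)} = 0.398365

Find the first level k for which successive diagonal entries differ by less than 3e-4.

|T_{1}^{(1)} − T_{0}^{(0)}| = 0.642569 ≥ 3e-4
|T_{2}^{(2)} − T_{1}^{(1)}| = 0.060943 ≥ 3e-4
|T_{3}^{(3)} − T_{2}^{(2)}| = 0.002587 ≥ 3e-4
|T_{4}^{(4)} − T_{3}^{(3)}| = 0.000031 < 3e-4

k = 4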